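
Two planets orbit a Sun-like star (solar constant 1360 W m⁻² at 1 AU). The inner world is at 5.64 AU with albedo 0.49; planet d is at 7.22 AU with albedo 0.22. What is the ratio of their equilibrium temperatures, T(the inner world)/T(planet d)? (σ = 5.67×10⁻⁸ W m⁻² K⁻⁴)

T₁/T₂ ≈ 1.017

T_eq = [S₀(1−A)/(4σd²)]^(1/4), so T ∝ (1−A)^(1/4) / √d.
T₁ = [1360×0.51/(4×5.67×10⁻⁸×5.64²)]^(1/4) = 99.02 K.
T₂ = [1360×0.78/(4×5.67×10⁻⁸×7.22²)]^(1/4) = 97.33 K.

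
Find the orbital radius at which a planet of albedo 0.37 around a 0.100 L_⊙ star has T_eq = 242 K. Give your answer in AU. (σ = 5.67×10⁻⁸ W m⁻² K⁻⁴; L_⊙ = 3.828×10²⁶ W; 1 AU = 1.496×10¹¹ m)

d ≈ 0.332 AU

L = 0.100 × 3.828×10²⁶ = 3.83×10²⁵ W.
From T_eq⁴ = L(1−A)/(16πσd²): d = √[L(1−A)/(16πσT_eq⁴)].
d = √[3.83×10²⁵ × 0.63 / (16π × 5.67×10⁻⁸ × (242)⁴)] = 4.97×10¹⁰ m = 0.332 AU.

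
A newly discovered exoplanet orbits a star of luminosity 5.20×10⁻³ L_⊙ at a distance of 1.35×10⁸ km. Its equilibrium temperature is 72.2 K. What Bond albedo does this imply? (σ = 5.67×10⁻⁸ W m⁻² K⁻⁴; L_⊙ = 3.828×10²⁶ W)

A ≈ 0.29

d = 1.35×10⁸ km = 1.35×10¹¹ m.
L = 5.20×10⁻³ × 3.828×10²⁶ = 1.99×10²⁴ W.
Flux: S = L/(4πd²) = 1.99×10²⁴/(4π×(1.35×10¹¹)²) = 8.69 W m⁻².
From T_eq⁴ = S(1−A)/(4σ): 1−A = 4σT_eq⁴/S.
1−A = 4 × 5.67×10⁻⁸ × (72.2)⁴ / 8.69 = 0.709.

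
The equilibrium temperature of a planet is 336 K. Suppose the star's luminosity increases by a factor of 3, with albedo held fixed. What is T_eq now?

T_eq ∝ L^(1/4) · d^(−1/2).
T′ = 336 × 3^(1/4) = 442 K.

T_eq ≈ 442 K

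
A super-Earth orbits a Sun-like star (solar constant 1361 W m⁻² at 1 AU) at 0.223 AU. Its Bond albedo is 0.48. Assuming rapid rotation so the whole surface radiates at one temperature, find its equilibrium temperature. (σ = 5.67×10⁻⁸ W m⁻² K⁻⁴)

Flux at 0.223 AU: S = 1361/0.223² = 2.74×10⁴ W m⁻².
Energy balance: absorbed = emitted ⇒ πR²·S(1−A) = 4πR²·σT_eq⁴, so T_eq⁴ = S(1−A)/(4σ).
T_eq = [2.74×10⁴ × 0.52 / (4 × 5.67×10⁻⁸)]^(1/4) = (6.27×10¹⁰)^(1/4) = 500 K.

T_eq ≈ 500 K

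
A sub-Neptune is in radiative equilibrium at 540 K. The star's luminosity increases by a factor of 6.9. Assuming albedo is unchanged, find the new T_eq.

T_eq ≈ 875 K

T_eq ∝ L^(1/4) · d^(−1/2).
T′ = 540 × 6.9^(1/4) = 875 K.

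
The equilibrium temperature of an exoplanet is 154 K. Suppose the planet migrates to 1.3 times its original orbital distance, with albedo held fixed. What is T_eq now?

T_eq ≈ 135 K

T_eq ∝ L^(1/4) · d^(−1/2).
T′ = 154 / 1.3^(1/2) = 135 K.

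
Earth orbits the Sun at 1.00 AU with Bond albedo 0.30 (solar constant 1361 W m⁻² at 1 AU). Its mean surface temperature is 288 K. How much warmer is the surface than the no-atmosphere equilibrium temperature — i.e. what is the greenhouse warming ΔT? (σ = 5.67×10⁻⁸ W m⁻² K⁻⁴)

S = 1361/1.00² = 1361 W m⁻².
T_eq = [S(1−A)/(4σ)]^(1/4) = [1361×0.70/(4×5.67×10⁻⁸)]^(1/4) = 254.6 K.
ΔT = T_surf − T_eq = 288 − 254.6.

ΔT ≈ 33.4 K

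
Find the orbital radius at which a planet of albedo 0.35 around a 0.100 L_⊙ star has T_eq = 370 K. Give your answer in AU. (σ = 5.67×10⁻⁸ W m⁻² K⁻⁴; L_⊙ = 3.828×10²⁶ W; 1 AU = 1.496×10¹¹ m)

L = 0.100 × 3.828×10²⁶ = 3.83×10²⁵ W.
From T_eq⁴ = L(1−A)/(16πσd²): d = √[L(1−A)/(16πσT_eq⁴)].
d = √[3.83×10²⁵ × 0.65 / (16π × 5.67×10⁻⁸ × (370)⁴)] = 2.16×10¹⁰ m = 0.144 AU.

d ≈ 0.144 AU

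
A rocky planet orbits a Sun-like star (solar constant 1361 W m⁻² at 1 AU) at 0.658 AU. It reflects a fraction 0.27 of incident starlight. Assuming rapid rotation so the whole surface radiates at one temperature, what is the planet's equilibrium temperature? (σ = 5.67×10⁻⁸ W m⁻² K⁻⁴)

T_eq ≈ 317 K

Flux at 0.658 AU: S = 1361/0.658² = 3140 W m⁻².
Energy balance: absorbed = emitted ⇒ πR²·S(1−A) = 4πR²·σT_eq⁴, so T_eq⁴ = S(1−A)/(4σ).
T_eq = [3140 × 0.73 / (4 × 5.67×10⁻⁸)]^(1/4) = (1.01×10¹⁰)^(1/4) = 317 K.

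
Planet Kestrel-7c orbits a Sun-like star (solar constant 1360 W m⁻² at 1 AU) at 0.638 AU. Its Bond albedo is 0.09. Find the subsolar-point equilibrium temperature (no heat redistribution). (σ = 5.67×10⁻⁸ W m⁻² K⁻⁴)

T_ss ≈ 481 K

Flux at 0.638 AU: S = 1360/0.638² = 3340 W m⁻².
At the subsolar point the surface absorbs S(1−A) and emits σT⁴ per unit area — no factor of 4, since only the local patch is in balance.
T = [3340 × 0.91 / 5.67×10⁻⁸]^(1/4) = (5.36×10¹⁰)^(1/4) = 481 K.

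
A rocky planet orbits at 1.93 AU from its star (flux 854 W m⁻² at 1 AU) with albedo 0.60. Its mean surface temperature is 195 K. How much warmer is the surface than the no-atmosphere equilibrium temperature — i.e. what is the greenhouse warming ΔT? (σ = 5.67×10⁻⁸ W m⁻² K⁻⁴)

ΔT ≈ 53.2 K

S = 854/1.93² = 229.3 W m⁻².
T_eq = [S(1−A)/(4σ)]^(1/4) = [229.3×0.40/(4×5.67×10⁻⁸)]^(1/4) = 141.8 K.
ΔT = T_surf − T_eq = 195 − 141.8.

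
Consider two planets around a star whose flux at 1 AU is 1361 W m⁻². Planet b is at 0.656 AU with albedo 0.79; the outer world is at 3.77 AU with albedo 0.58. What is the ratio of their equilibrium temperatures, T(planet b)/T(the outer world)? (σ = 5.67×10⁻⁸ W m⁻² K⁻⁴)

T_eq = [S₀(1−A)/(4σd²)]^(1/4), so T ∝ (1−A)^(1/4) / √d.
T₁ = [1361×0.21/(4×5.67×10⁻⁸×0.656²)]^(1/4) = 232.63 K.
T₂ = [1361×0.42/(4×5.67×10⁻⁸×3.77²)]^(1/4) = 115.40 K.

T₁/T₂ ≈ 2.016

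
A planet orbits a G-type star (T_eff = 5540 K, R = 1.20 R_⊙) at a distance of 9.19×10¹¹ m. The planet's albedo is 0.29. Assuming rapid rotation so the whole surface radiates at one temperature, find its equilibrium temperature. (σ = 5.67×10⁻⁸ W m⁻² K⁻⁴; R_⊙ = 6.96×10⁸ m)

R_⋆ = 1.20 × 6.96×10⁸ = 8.35×10⁸ m.
L = 4πR_⋆²σT_⋆⁴ = 4π(8.35×10⁸)² × 5.67×10⁻⁸ × (5540)⁴ = 4.68×10²⁶ W.
S = L/(4πd²) = 44.1 W m⁻².
Energy balance: absorbed = emitted ⇒ πR²·S(1−A) = 4πR²·σT_eq⁴, so T_eq⁴ = S(1−A)/(4σ).
T_eq = [44.1 × 0.71 / (4 × 5.67×10⁻⁸)]^(1/4) = (1.38×10⁸)^(1/4) = 108 K.

T_eq ≈ 108 K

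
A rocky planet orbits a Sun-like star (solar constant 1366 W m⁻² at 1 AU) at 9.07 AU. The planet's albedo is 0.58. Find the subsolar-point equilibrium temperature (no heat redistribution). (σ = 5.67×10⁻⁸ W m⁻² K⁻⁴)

Flux at 9.07 AU: S = 1366/9.07² = 16.6 W m⁻².
At the subsolar point the surface absorbs S(1−A) and emits σT⁴ per unit area — no factor of 4, since only the local patch is in balance.
T = [16.6 × 0.42 / 5.67×10⁻⁸]^(1/4) = (1.23×10⁸)^(1/4) = 105 K.

T_ss ≈ 105 K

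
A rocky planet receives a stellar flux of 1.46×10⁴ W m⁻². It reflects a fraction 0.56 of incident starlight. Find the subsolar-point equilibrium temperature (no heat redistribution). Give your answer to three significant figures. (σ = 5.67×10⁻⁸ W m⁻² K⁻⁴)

At the subsolar point the surface absorbs S(1−A) and emits σT⁴ per unit area — no factor of 4, since only the local patch is in balance.
T = [1.46×10⁴ × 0.44 / 5.67×10⁻⁸]^(1/4) = (1.13×10¹¹)^(1/4) = 580 K.

T_ss ≈ 580 K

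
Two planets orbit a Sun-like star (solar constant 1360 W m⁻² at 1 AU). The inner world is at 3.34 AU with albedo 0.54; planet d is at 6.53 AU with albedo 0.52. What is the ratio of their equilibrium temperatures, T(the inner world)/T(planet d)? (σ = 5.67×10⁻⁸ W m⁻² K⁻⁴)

T₁/T₂ ≈ 1.383

T_eq = [S₀(1−A)/(4σd²)]^(1/4), so T ∝ (1−A)^(1/4) / √d.
T₁ = [1360×0.46/(4×5.67×10⁻⁸×3.34²)]^(1/4) = 125.40 K.
T₂ = [1360×0.48/(4×5.67×10⁻⁸×6.53²)]^(1/4) = 90.64 K.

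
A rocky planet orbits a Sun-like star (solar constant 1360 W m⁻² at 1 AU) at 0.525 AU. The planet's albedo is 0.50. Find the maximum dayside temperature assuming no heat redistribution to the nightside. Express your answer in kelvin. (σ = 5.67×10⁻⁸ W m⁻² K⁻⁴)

T_ss ≈ 457 K

Flux at 0.525 AU: S = 1360/0.525² = 4930 W m⁻².
With no redistribution each surface element balances locally: S(1−A) = σT⁴.
T = [4930 × 0.50 / 5.67×10⁻⁸]^(1/4) = (4.35×10¹⁰)^(1/4) = 457 K.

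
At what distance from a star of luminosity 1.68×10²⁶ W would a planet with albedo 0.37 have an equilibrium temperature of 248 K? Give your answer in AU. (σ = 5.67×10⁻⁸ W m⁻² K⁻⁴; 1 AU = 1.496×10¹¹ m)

From T_eq⁴ = L(1−A)/(16πσd²): d = √[L(1−A)/(16πσT_eq⁴)].
d = √[1.68×10²⁶ × 0.63 / (16π × 5.67×10⁻⁸ × (248)⁴)] = 9.91×10¹⁰ m = 0.662 AU.

d ≈ 0.662 AU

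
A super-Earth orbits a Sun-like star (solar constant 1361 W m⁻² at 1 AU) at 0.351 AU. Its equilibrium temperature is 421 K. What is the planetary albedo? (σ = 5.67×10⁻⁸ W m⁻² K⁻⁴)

Flux at 0.351 AU: S = 1361/0.351² = 1.10×10⁴ W m⁻².
From T_eq⁴ = S(1−A)/(4σ): 1−A = 4σT_eq⁴/S.
1−A = 4 × 5.67×10⁻⁸ × (421)⁴ / 1.10×10⁴ = 0.645.

A ≈ 0.36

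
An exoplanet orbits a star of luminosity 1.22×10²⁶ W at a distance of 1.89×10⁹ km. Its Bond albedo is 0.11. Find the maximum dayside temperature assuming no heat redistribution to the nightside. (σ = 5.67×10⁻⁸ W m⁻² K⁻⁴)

T_ss ≈ 80.8 K

d = 1.89×10⁹ km = 1.89×10¹² m.
Flux: S = L/(4πd²) = 1.22×10²⁶/(4π×(1.89×10¹²)²) = 2.72 W m⁻².
With no redistribution each surface element balances locally: S(1−A) = σT⁴.
T = [2.72 × 0.89 / 5.67×10⁻⁸]^(1/4) = (4.27×10⁷)^(1/4) = 80.8 K.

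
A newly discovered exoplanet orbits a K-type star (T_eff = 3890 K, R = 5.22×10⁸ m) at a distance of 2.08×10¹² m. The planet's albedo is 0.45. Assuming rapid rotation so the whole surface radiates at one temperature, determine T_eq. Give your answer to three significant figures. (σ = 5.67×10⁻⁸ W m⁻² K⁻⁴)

T_eq ≈ 37.5 K

L = 4πR_⋆²σT_⋆⁴ = 4π(5.22×10⁸)² × 5.67×10⁻⁸ × (3890)⁴ = 4.45×10²⁵ W.
S = L/(4πd²) = 0.818 W m⁻².
Energy balance: absorbed = emitted ⇒ πR²·S(1−A) = 4πR²·σT_eq⁴, so T_eq⁴ = S(1−A)/(4σ).
T_eq = [0.818 × 0.55 / (4 × 5.67×10⁻⁸)]^(1/4) = (1.98×10⁶)^(1/4) = 37.5 K.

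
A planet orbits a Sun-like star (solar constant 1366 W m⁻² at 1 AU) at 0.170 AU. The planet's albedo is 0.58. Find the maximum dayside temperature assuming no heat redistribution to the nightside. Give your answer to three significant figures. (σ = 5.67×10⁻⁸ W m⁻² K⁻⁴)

Flux at 0.170 AU: S = 1366/0.170² = 4.73×10⁴ W m⁻².
With no redistribution each surface element balances locally: S(1−A) = σT⁴.
T = [4.73×10⁴ × 0.42 / 5.67×10⁻⁸]^(1/4) = (3.50×10¹¹)^(1/4) = 769 K.

T_ss ≈ 769 K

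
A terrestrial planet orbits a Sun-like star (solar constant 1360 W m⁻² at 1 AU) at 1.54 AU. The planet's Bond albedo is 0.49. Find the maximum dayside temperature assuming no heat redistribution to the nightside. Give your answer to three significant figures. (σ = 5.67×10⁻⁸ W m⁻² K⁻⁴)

T_ss ≈ 268 K

Flux at 1.54 AU: S = 1360/1.54² = 573 W m⁻².
With no redistribution each surface element balances locally: S(1−A) = σT⁴.
T = [573 × 0.51 / 5.67×10⁻⁸]^(1/4) = (5.16×10⁹)^(1/4) = 268 K.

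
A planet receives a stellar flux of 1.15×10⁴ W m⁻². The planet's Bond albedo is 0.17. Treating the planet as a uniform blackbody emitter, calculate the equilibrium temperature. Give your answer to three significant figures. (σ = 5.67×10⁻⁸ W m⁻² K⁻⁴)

Energy balance: absorbed = emitted ⇒ πR²·S(1−A) = 4πR²·σT_eq⁴, so T_eq⁴ = S(1−A)/(4σ).
T_eq = [1.15×10⁴ × 0.83 / (4 × 5.67×10⁻⁸)]^(1/4) = (4.21×10¹⁰)^(1/4) = 453 K.

T_eq ≈ 453 K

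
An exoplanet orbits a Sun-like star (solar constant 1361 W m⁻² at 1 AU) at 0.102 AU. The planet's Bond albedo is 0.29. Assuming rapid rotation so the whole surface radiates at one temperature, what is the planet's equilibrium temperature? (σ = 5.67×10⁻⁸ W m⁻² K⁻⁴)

Flux at 0.102 AU: S = 1361/0.102² = 1.31×10⁵ W m⁻².
Energy balance: absorbed = emitted ⇒ πR²·S(1−A) = 4πR²·σT_eq⁴, so T_eq⁴ = S(1−A)/(4σ).
T_eq = [1.31×10⁵ × 0.71 / (4 × 5.67×10⁻⁸)]^(1/4) = (4.10×10¹¹)^(1/4) = 800 K.

T_eq ≈ 800 K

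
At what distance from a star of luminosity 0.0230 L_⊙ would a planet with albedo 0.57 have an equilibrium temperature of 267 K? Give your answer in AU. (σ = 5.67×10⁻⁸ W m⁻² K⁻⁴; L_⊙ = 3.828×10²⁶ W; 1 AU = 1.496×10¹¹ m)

L = 0.0230 × 3.828×10²⁶ = 8.80×10²⁴ W.
From T_eq⁴ = L(1−A)/(16πσd²): d = √[L(1−A)/(16πσT_eq⁴)].
d = √[8.80×10²⁴ × 0.43 / (16π × 5.67×10⁻⁸ × (267)⁴)] = 1.62×10¹⁰ m = 0.108 AU.

d ≈ 0.108 AU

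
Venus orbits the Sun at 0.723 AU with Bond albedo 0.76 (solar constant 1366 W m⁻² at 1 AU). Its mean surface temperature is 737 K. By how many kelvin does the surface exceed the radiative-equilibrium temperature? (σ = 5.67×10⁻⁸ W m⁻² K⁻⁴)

S = 1366/0.723² = 2613 W m⁻².
T_eq = [S(1−A)/(4σ)]^(1/4) = [2613×0.24/(4×5.67×10⁻⁸)]^(1/4) = 229.3 K.
ΔT = T_surf − T_eq = 737 − 229.3.

ΔT ≈ 507.7 K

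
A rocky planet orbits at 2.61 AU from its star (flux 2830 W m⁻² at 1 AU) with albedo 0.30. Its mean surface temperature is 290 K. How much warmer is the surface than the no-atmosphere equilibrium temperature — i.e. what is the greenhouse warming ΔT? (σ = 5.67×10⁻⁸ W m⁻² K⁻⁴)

ΔT ≈ 100.8 K

S = 2830/2.61² = 415.4 W m⁻².
T_eq = [S(1−A)/(4σ)]^(1/4) = [415.4×0.70/(4×5.67×10⁻⁸)]^(1/4) = 189.2 K.
ΔT = T_surf − T_eq = 290 − 189.2.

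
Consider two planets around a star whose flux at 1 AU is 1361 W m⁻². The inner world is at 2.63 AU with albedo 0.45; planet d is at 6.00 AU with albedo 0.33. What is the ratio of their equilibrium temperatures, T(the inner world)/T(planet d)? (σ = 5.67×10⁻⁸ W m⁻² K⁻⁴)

T₁/T₂ ≈ 1.438

T_eq = [S₀(1−A)/(4σd²)]^(1/4), so T ∝ (1−A)^(1/4) / √d.
T₁ = [1361×0.55/(4×5.67×10⁻⁸×2.63²)]^(1/4) = 147.80 K.
T₂ = [1361×0.67/(4×5.67×10⁻⁸×6.00²)]^(1/4) = 102.80 K.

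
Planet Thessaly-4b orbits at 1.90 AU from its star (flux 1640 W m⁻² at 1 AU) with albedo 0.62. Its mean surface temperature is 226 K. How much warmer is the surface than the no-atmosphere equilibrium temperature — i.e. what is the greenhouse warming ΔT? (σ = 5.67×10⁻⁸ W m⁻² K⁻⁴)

S = 1640/1.90² = 454.3 W m⁻².
T_eq = [S(1−A)/(4σ)]^(1/4) = [454.3×0.38/(4×5.67×10⁻⁸)]^(1/4) = 166.1 K.
ΔT = T_surf − T_eq = 226 − 166.1.

ΔT ≈ 59.9 K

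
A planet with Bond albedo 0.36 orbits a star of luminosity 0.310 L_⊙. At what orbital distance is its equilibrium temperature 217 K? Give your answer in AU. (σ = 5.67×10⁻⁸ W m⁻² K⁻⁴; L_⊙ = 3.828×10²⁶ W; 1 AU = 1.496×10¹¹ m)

d ≈ 0.733 AU

L = 0.310 × 3.828×10²⁶ = 1.19×10²⁶ W.
From T_eq⁴ = L(1−A)/(16πσd²): d = √[L(1−A)/(16πσT_eq⁴)].
d = √[1.19×10²⁶ × 0.64 / (16π × 5.67×10⁻⁸ × (217)⁴)] = 1.10×10¹¹ m = 0.733 AU.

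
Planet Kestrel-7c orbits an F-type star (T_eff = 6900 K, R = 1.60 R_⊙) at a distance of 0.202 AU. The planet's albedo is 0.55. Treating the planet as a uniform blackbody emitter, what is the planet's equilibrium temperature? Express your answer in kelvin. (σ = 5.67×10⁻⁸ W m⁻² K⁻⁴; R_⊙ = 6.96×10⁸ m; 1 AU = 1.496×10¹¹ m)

T_eq ≈ 767 K

R_⋆ = 1.60 × 6.96×10⁸ = 1.11×10⁹ m.
d = 0.202 AU = 3.02×10¹⁰ m.
L = 4πR_⋆²σT_⋆⁴ = 4π(1.11×10⁹)² × 5.67×10⁻⁸ × (6900)⁴ = 2.00×10²⁷ W.
S = L/(4πd²) = 1.75×10⁵ W m⁻².
Energy balance: absorbed = emitted ⇒ πR²·S(1−A) = 4πR²·σT_eq⁴, so T_eq⁴ = S(1−A)/(4σ).
T_eq = [1.75×10⁵ × 0.45 / (4 × 5.67×10⁻⁸)]^(1/4) = (3.46×10¹¹)^(1/4) = 767 K.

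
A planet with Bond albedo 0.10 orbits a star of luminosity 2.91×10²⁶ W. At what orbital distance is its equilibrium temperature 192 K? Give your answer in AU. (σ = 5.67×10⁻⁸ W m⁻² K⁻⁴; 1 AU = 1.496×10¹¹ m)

d ≈ 1.74 AU

From T_eq⁴ = L(1−A)/(16πσd²): d = √[L(1−A)/(16πσT_eq⁴)].
d = √[2.91×10²⁶ × 0.90 / (16π × 5.67×10⁻⁸ × (192)⁴)] = 2.60×10¹¹ m = 1.74 AU.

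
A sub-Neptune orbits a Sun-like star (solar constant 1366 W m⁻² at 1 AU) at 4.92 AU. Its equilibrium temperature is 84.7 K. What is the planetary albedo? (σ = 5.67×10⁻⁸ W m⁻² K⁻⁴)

Flux at 4.92 AU: S = 1366/4.92² = 56.4 W m⁻².
From T_eq⁴ = S(1−A)/(4σ): 1−A = 4σT_eq⁴/S.
1−A = 4 × 5.67×10⁻⁸ × (84.7)⁴ / 56.4 = 0.207.

A ≈ 0.79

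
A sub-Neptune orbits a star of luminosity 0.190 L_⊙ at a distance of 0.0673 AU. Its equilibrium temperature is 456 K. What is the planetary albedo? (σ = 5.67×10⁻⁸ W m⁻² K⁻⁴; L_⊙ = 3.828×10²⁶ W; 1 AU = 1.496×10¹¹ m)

d = 0.0673 AU = 1.01×10¹⁰ m.
L = 0.190 × 3.828×10²⁶ = 7.27×10²⁵ W.
Flux: S = L/(4πd²) = 7.27×10²⁵/(4π×(1.01×10¹⁰)²) = 5.71×10⁴ W m⁻².
From T_eq⁴ = S(1−A)/(4σ): 1−A = 4σT_eq⁴/S.
1−A = 4 × 5.67×10⁻⁸ × (456)⁴ / 5.71×10⁴ = 0.172.

A ≈ 0.83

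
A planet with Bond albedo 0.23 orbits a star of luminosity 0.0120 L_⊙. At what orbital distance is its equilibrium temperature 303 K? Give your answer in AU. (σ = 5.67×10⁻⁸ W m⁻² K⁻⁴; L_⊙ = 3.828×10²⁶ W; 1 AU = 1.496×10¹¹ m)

d ≈ 0.0811 AU

L = 0.0120 × 3.828×10²⁶ = 4.59×10²⁴ W.
From T_eq⁴ = L(1−A)/(16πσd²): d = √[L(1−A)/(16πσT_eq⁴)].
d = √[4.59×10²⁴ × 0.77 / (16π × 5.67×10⁻⁸ × (303)⁴)] = 1.21×10¹⁰ m = 0.0811 AU.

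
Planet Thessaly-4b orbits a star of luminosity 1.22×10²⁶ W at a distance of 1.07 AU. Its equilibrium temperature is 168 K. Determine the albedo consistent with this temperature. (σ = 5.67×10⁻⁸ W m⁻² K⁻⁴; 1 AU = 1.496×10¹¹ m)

A ≈ 0.52

d = 1.07 AU = 1.60×10¹¹ m.
Flux: S = L/(4πd²) = 1.22×10²⁶/(4π×(1.60×10¹¹)²) = 379 W m⁻².
From T_eq⁴ = S(1−A)/(4σ): 1−A = 4σT_eq⁴/S.
1−A = 4 × 5.67×10⁻⁸ × (168)⁴ / 379 = 0.477.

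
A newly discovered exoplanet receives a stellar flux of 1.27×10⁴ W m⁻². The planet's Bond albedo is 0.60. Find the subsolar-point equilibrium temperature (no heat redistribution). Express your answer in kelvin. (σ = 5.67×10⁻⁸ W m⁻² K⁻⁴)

T_ss ≈ 547 K

At the subsolar point the surface absorbs S(1−A) and emits σT⁴ per unit area — no factor of 4, since only the local patch is in balance.
T = [1.27×10⁴ × 0.40 / 5.67×10⁻⁸]^(1/4) = (8.96×10¹⁰)^(1/4) = 547 K.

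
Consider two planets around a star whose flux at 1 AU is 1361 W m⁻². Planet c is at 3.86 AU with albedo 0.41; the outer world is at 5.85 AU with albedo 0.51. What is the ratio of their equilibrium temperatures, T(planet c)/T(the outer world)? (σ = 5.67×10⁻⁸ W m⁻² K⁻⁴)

T₁/T₂ ≈ 1.290

T_eq = [S₀(1−A)/(4σd²)]^(1/4), so T ∝ (1−A)^(1/4) / √d.
T₁ = [1361×0.59/(4×5.67×10⁻⁸×3.86²)]^(1/4) = 124.16 K.
T₂ = [1361×0.49/(4×5.67×10⁻⁸×5.85²)]^(1/4) = 96.28 K.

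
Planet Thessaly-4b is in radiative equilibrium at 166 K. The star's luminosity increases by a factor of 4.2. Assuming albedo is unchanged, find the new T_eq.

T_eq ≈ 238 K

T_eq ∝ L^(1/4) · d^(−1/2).
T′ = 166 × 4.2^(1/4) = 238 K.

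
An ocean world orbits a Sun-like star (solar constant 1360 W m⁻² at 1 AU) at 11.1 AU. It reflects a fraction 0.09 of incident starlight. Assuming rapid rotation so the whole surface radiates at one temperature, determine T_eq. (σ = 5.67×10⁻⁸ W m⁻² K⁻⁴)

T_eq ≈ 81.6 K

Flux at 11.1 AU: S = 1360/11.1² = 11.0 W m⁻².
Energy balance: absorbed = emitted ⇒ πR²·S(1−A) = 4πR²·σT_eq⁴, so T_eq⁴ = S(1−A)/(4σ).
T_eq = [11.0 × 0.91 / (4 × 5.67×10⁻⁸)]^(1/4) = (4.43×10⁷)^(1/4) = 81.6 K.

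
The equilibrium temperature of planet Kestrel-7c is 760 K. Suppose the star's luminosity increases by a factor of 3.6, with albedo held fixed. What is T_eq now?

T_eq ≈ 1050 K

T_eq ∝ L^(1/4) · d^(−1/2).
T′ = 760 × 3.6^(1/4) = 1050 K.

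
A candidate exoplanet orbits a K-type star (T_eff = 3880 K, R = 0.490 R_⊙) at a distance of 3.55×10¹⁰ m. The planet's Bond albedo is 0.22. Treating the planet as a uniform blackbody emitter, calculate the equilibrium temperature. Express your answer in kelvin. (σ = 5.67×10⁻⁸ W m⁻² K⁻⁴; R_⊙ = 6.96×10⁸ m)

R_⋆ = 0.490 × 6.96×10⁸ = 3.41×10⁸ m.
L = 4πR_⋆²σT_⋆⁴ = 4π(3.41×10⁸)² × 5.67×10⁻⁸ × (3880)⁴ = 1.88×10²⁵ W.
S = L/(4πd²) = 1190 W m⁻².
Energy balance: absorbed = emitted ⇒ πR²·S(1−A) = 4πR²·σT_eq⁴, so T_eq⁴ = S(1−A)/(4σ).
T_eq = [1190 × 0.78 / (4 × 5.67×10⁻⁸)]^(1/4) = (4.08×10⁹)^(1/4) = 253 K.

T_eq ≈ 253 K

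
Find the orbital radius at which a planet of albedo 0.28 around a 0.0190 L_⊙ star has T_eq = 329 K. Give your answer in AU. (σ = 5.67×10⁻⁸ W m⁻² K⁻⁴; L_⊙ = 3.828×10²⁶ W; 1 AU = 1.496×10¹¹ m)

d ≈ 0.0837 AU

L = 0.0190 × 3.828×10²⁶ = 7.27×10²⁴ W.
From T_eq⁴ = L(1−A)/(16πσd²): d = √[L(1−A)/(16πσT_eq⁴)].
d = √[7.27×10²⁴ × 0.72 / (16π × 5.67×10⁻⁸ × (329)⁴)] = 1.25×10¹⁰ m = 0.0837 AU.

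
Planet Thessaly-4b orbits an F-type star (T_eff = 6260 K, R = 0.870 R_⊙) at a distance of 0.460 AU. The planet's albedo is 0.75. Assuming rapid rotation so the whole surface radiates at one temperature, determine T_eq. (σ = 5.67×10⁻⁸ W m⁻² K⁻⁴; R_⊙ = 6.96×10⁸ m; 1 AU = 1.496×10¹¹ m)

T_eq ≈ 294 K

R_⋆ = 0.870 × 6.96×10⁸ = 6.06×10⁸ m.
d = 0.460 AU = 6.88×10¹⁰ m.
L = 4πR_⋆²σT_⋆⁴ = 4π(6.06×10⁸)² × 5.67×10⁻⁸ × (6260)⁴ = 4.01×10²⁶ W.
S = L/(4πd²) = 6740 W m⁻².
Energy balance: absorbed = emitted ⇒ πR²·S(1−A) = 4πR²·σT_eq⁴, so T_eq⁴ = S(1−A)/(4σ).
T_eq = [6740 × 0.25 / (4 × 5.67×10⁻⁸)]^(1/4) = (7.43×10⁹)^(1/4) = 294 K.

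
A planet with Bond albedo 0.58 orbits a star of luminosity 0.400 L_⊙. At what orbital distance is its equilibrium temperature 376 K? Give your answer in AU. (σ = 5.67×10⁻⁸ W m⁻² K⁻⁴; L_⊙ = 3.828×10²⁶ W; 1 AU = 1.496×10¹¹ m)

L = 0.400 × 3.828×10²⁶ = 1.53×10²⁶ W.
From T_eq⁴ = L(1−A)/(16πσd²): d = √[L(1−A)/(16πσT_eq⁴)].
d = √[1.53×10²⁶ × 0.42 / (16π × 5.67×10⁻⁸ × (376)⁴)] = 3.36×10¹⁰ m = 0.225 AU.

d ≈ 0.225 AU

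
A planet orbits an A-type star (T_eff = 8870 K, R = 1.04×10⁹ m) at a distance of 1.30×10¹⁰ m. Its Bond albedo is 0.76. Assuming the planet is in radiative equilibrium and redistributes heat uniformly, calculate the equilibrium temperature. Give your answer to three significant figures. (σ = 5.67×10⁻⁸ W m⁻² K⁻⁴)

L = 4πR_⋆²σT_⋆⁴ = 4π(1.04×10⁹)² × 5.67×10⁻⁸ × (8870)⁴ = 4.77×10²⁷ W.
S = L/(4πd²) = 2.25×10⁶ W m⁻².
Energy balance: absorbed = emitted ⇒ πR²·S(1−A) = 4πR²·σT_eq⁴, so T_eq⁴ = S(1−A)/(4σ).
T_eq = [2.25×10⁶ × 0.24 / (4 × 5.67×10⁻⁸)]^(1/4) = (2.38×10¹²)^(1/4) = 1240 K.

T_eq ≈ 1240 K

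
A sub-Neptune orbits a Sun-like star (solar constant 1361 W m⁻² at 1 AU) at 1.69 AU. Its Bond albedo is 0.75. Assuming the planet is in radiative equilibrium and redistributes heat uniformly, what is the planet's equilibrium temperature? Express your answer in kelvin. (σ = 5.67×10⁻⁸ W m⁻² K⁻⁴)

T_eq ≈ 151 K

Flux at 1.69 AU: S = 1361/1.69² = 477 W m⁻².
Energy balance: absorbed = emitted ⇒ πR²·S(1−A) = 4πR²·σT_eq⁴, so T_eq⁴ = S(1−A)/(4σ).
T_eq = [477 × 0.25 / (4 × 5.67×10⁻⁸)]^(1/4) = (5.25×10⁸)^(1/4) = 151 K.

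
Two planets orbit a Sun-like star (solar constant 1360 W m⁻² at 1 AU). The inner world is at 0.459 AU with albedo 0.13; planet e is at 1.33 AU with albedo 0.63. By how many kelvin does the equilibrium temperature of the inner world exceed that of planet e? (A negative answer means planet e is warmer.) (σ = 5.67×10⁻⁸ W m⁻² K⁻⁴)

ΔT ≈ 208.5 K

T_eq = [S₀(1−A)/(4σd²)]^(1/4), so T ∝ (1−A)^(1/4) / √d.
T₁ = [1360×0.87/(4×5.67×10⁻⁸×0.459²)]^(1/4) = 396.69 K.
T₂ = [1360×0.37/(4×5.67×10⁻⁸×1.33²)]^(1/4) = 188.19 K.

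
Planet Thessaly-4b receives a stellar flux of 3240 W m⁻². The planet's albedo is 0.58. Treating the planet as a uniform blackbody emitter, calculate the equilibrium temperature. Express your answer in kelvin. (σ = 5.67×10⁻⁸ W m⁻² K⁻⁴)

T_eq ≈ 278 K

Energy balance: absorbed = emitted ⇒ πR²·S(1−A) = 4πR²·σT_eq⁴, so T_eq⁴ = S(1−A)/(4σ).
T_eq = [3240 × 0.42 / (4 × 5.67×10⁻⁸)]^(1/4) = (6.00×10⁹)^(1/4) = 278 K.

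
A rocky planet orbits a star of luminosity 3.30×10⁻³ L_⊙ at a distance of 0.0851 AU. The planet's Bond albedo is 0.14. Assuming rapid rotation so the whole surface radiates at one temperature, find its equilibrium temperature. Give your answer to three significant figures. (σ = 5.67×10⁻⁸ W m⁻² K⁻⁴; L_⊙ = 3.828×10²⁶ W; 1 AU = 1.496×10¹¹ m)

d = 0.0851 AU = 1.27×10¹⁰ m.
L = 3.30×10⁻³ × 3.828×10²⁶ = 1.26×10²⁴ W.
Flux: S = L/(4πd²) = 1.26×10²⁴/(4π×(1.27×10¹⁰)²) = 620 W m⁻².
Energy balance: absorbed = emitted ⇒ πR²·S(1−A) = 4πR²·σT_eq⁴, so T_eq⁴ = S(1−A)/(4σ).
T_eq = [620 × 0.86 / (4 × 5.67×10⁻⁸)]^(1/4) = (2.35×10⁹)^(1/4) = 220 K.

T_eq ≈ 220 K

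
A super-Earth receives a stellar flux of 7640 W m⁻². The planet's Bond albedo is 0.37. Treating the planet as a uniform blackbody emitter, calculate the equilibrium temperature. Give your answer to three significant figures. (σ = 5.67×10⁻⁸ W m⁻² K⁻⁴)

T_eq ≈ 382 K

Energy balance: absorbed = emitted ⇒ πR²·S(1−A) = 4πR²·σT_eq⁴, so T_eq⁴ = S(1−A)/(4σ).
T_eq = [7640 × 0.63 / (4 × 5.67×10⁻⁸)]^(1/4) = (2.12×10¹⁰)^(1/4) = 382 K.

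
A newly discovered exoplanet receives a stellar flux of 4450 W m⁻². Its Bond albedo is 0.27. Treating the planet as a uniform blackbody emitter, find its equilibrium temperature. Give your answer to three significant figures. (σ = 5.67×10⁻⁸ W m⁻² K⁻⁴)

Energy balance: absorbed = emitted ⇒ πR²·S(1−A) = 4πR²·σT_eq⁴, so T_eq⁴ = S(1−A)/(4σ).
T_eq = [4450 × 0.73 / (4 × 5.67×10⁻⁸)]^(1/4) = (1.43×10¹⁰)^(1/4) = 346 K.

T_eq ≈ 346 K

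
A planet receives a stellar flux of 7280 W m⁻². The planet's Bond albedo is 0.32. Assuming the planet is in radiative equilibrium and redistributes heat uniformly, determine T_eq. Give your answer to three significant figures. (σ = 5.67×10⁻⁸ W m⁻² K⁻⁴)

T_eq ≈ 384 K

Energy balance: absorbed = emitted ⇒ πR²·S(1−A) = 4πR²·σT_eq⁴, so T_eq⁴ = S(1−A)/(4σ).
T_eq = [7280 × 0.68 / (4 × 5.67×10⁻⁸)]^(1/4) = (2.18×10¹⁰)^(1/4) = 384 K.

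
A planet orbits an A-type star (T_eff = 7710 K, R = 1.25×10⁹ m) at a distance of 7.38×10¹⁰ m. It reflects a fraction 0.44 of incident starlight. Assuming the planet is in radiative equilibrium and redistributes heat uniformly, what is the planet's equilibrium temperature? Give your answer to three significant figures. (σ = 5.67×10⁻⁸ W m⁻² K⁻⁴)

L = 4πR_⋆²σT_⋆⁴ = 4π(1.25×10⁹)² × 5.67×10⁻⁸ × (7710)⁴ = 3.93×10²⁷ W.
S = L/(4πd²) = 5.75×10⁴ W m⁻².
Energy balance: absorbed = emitted ⇒ πR²·S(1−A) = 4πR²·σT_eq⁴, so T_eq⁴ = S(1−A)/(4σ).
T_eq = [5.75×10⁴ × 0.56 / (4 × 5.67×10⁻⁸)]^(1/4) = (1.42×10¹¹)^(1/4) = 614 K.

T_eq ≈ 614 K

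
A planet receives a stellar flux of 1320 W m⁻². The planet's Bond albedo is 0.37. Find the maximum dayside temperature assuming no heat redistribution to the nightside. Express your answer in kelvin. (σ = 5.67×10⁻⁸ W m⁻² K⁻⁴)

T_ss ≈ 348 K

With no redistribution each surface element balances locally: S(1−A) = σT⁴.
T = [1320 × 0.63 / 5.67×10⁻⁸]^(1/4) = (1.47×10¹⁰)^(1/4) = 348 K.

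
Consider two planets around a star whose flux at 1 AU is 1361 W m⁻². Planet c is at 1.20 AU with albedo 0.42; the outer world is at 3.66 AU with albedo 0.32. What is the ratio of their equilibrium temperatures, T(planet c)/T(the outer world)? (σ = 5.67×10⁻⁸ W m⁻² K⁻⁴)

T_eq = [S₀(1−A)/(4σd²)]^(1/4), so T ∝ (1−A)^(1/4) / √d.
T₁ = [1361×0.58/(4×5.67×10⁻⁸×1.20²)]^(1/4) = 221.73 K.
T₂ = [1361×0.68/(4×5.67×10⁻⁸×3.66²)]^(1/4) = 132.11 K.

T₁/T₂ ≈ 1.678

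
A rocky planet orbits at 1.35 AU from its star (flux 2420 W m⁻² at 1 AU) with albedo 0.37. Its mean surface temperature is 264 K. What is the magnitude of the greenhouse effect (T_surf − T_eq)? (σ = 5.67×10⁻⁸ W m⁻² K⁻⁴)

S = 2420/1.35² = 1328 W m⁻².
T_eq = [S(1−A)/(4σ)]^(1/4) = [1328×0.63/(4×5.67×10⁻⁸)]^(1/4) = 246.4 K.
ΔT = T_surf − T_eq = 264 − 246.4.

ΔT ≈ 17.6 K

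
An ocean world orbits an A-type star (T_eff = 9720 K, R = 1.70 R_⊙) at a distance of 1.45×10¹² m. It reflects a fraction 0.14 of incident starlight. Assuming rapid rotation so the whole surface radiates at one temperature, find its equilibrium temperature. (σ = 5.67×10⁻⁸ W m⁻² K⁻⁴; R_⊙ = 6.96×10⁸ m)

R_⋆ = 1.70 × 6.96×10⁸ = 1.18×10⁹ m.
L = 4πR_⋆²σT_⋆⁴ = 4π(1.18×10⁹)² × 5.67×10⁻⁸ × (9720)⁴ = 8.90×10²⁷ W.
S = L/(4πd²) = 337 W m⁻².
Energy balance: absorbed = emitted ⇒ πR²·S(1−A) = 4πR²·σT_eq⁴, so T_eq⁴ = S(1−A)/(4σ).
T_eq = [337 × 0.86 / (4 × 5.67×10⁻⁸)]^(1/4) = (1.28×10⁹)^(1/4) = 189 K.

T_eq ≈ 189 K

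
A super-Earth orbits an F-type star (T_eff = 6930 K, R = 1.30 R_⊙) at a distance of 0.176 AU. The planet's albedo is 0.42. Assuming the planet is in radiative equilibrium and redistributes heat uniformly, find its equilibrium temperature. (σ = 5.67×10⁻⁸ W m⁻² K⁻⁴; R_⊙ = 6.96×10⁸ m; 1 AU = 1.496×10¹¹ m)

T_eq ≈ 793 K

R_⋆ = 1.30 × 6.96×10⁸ = 9.05×10⁸ m.
d = 0.176 AU = 2.63×10¹⁰ m.
L = 4πR_⋆²σT_⋆⁴ = 4π(9.05×10⁸)² × 5.67×10⁻⁸ × (6930)⁴ = 1.35×10²⁷ W.
S = L/(4πd²) = 1.54×10⁵ W m⁻².
Energy balance: absorbed = emitted ⇒ πR²·S(1−A) = 4πR²·σT_eq⁴, so T_eq⁴ = S(1−A)/(4σ).
T_eq = [1.54×10⁵ × 0.58 / (4 × 5.67×10⁻⁸)]^(1/4) = (3.95×10¹¹)^(1/4) = 793 K.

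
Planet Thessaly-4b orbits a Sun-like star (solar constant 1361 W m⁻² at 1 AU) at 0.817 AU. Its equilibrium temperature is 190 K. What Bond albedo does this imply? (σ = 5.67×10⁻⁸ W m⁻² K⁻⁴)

A ≈ 0.86

Flux at 0.817 AU: S = 1361/0.817² = 2040 W m⁻².
From T_eq⁴ = S(1−A)/(4σ): 1−A = 4σT_eq⁴/S.
1−A = 4 × 5.67×10⁻⁸ × (190)⁴ / 2040 = 0.145.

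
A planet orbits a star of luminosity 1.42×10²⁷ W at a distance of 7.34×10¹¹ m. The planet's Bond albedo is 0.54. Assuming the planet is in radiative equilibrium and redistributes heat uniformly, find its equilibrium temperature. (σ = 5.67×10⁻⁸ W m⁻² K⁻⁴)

Flux: S = L/(4πd²) = 1.42×10²⁷/(4π×(7.34×10¹¹)²) = 210 W m⁻².
Energy balance: absorbed = emitted ⇒ πR²·S(1−A) = 4πR²·σT_eq⁴, so T_eq⁴ = S(1−A)/(4σ).
T_eq = [210 × 0.46 / (4 × 5.67×10⁻⁸)]^(1/4) = (4.25×10⁸)^(1/4) = 144 K.

T_eq ≈ 144 K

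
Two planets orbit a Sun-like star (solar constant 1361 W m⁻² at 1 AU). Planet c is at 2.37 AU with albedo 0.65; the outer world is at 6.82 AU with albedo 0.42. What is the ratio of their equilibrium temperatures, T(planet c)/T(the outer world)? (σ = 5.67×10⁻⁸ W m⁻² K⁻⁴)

T_eq = [S₀(1−A)/(4σd²)]^(1/4), so T ∝ (1−A)^(1/4) / √d.
T₁ = [1361×0.35/(4×5.67×10⁻⁸×2.37²)]^(1/4) = 139.06 K.
T₂ = [1361×0.58/(4×5.67×10⁻⁸×6.82²)]^(1/4) = 93.01 K.

T₁/T₂ ≈ 1.495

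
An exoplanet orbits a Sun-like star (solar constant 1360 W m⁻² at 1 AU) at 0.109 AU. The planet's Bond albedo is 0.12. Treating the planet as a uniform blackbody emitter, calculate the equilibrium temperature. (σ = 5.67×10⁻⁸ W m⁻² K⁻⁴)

Flux at 0.109 AU: S = 1360/0.109² = 1.14×10⁵ W m⁻².
Energy balance: absorbed = emitted ⇒ πR²·S(1−A) = 4πR²·σT_eq⁴, so T_eq⁴ = S(1−A)/(4σ).
T_eq = [1.14×10⁵ × 0.88 / (4 × 5.67×10⁻⁸)]^(1/4) = (4.44×10¹¹)^(1/4) = 816 K.

T_eq ≈ 816 K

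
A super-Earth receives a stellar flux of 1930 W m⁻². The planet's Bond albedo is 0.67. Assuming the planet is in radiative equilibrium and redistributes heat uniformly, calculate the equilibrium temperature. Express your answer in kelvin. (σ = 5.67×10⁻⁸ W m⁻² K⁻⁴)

T_eq ≈ 230 K

Energy balance: absorbed = emitted ⇒ πR²·S(1−A) = 4πR²·σT_eq⁴, so T_eq⁴ = S(1−A)/(4σ).
T_eq = [1930 × 0.33 / (4 × 5.67×10⁻⁸)]^(1/4) = (2.81×10⁹)^(1/4) = 230 K.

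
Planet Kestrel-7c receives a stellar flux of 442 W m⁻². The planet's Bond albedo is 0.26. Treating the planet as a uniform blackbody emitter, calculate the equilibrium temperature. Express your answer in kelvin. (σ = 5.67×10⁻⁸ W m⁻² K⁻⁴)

Energy balance: absorbed = emitted ⇒ πR²·S(1−A) = 4πR²·σT_eq⁴, so T_eq⁴ = S(1−A)/(4σ).
T_eq = [442 × 0.74 / (4 × 5.67×10⁻⁸)]^(1/4) = (1.44×10⁹)^(1/4) = 195 K.

T_eq ≈ 195 K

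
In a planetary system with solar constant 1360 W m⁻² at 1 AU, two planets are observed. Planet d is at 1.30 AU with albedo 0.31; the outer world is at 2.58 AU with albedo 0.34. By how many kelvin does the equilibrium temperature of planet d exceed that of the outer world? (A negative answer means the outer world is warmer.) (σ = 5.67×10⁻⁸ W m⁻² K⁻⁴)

T_eq = [S₀(1−A)/(4σd²)]^(1/4), so T ∝ (1−A)^(1/4) / √d.
T₁ = [1360×0.69/(4×5.67×10⁻⁸×1.30²)]^(1/4) = 222.44 K.
T₂ = [1360×0.66/(4×5.67×10⁻⁸×2.58²)]^(1/4) = 156.15 K.

ΔT ≈ 66.3 K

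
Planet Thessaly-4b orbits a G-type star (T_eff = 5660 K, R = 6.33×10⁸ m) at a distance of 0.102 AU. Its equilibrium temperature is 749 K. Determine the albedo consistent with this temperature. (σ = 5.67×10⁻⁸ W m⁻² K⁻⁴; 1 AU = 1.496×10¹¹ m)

d = 0.102 AU = 1.53×10¹⁰ m.
L = 4πR_⋆²σT_⋆⁴ = 4π(6.33×10⁸)² × 5.67×10⁻⁸ × (5660)⁴ = 2.93×10²⁶ W.
S = L/(4πd²) = 1.00×10⁵ W m⁻².
From T_eq⁴ = S(1−A)/(4σ): 1−A = 4σT_eq⁴/S.
1−A = 4 × 5.67×10⁻⁸ × (749)⁴ / 1.00×10⁵ = 0.713.

A ≈ 0.29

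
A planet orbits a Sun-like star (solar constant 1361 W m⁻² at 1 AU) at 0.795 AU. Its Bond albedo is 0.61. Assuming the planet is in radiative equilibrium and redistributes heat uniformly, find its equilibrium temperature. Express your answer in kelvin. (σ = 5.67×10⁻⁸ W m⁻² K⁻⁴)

Flux at 0.795 AU: S = 1361/0.795² = 2150 W m⁻².
Energy balance: absorbed = emitted ⇒ πR²·S(1−A) = 4πR²·σT_eq⁴, so T_eq⁴ = S(1−A)/(4σ).
T_eq = [2150 × 0.39 / (4 × 5.67×10⁻⁸)]^(1/4) = (3.70×10⁹)^(1/4) = 247 K.

T_eq ≈ 247 K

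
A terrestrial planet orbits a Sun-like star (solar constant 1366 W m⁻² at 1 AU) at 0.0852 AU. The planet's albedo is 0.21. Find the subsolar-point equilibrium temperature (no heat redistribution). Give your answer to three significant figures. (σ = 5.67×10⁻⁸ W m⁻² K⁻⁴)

Flux at 0.0852 AU: S = 1366/0.0852² = 1.88×10⁵ W m⁻².
At the subsolar point the surface absorbs S(1−A) and emits σT⁴ per unit area — no factor of 4, since only the local patch is in balance.
T = [1.88×10⁵ × 0.79 / 5.67×10⁻⁸]^(1/4) = (2.62×10¹²)^(1/4) = 1270 K.

T_ss ≈ 1270 K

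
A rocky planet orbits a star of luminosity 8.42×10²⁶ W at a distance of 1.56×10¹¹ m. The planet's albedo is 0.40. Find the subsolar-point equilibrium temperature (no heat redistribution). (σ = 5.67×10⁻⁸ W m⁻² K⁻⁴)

Flux: S = L/(4πd²) = 8.42×10²⁶/(4π×(1.56×10¹¹)²) = 2750 W m⁻².
At the subsolar point the surface absorbs S(1−A) and emits σT⁴ per unit area — no factor of 4, since only the local patch is in balance.
T = [2750 × 0.60 / 5.67×10⁻⁸]^(1/4) = (2.91×10¹⁰)^(1/4) = 413 K.

T_ss ≈ 413 K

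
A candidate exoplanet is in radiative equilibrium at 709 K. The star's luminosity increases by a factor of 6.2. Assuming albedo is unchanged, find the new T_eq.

T_eq ≈ 1120 K

T_eq ∝ L^(1/4) · d^(−1/2).
T′ = 709 × 6.2^(1/4) = 1120 K.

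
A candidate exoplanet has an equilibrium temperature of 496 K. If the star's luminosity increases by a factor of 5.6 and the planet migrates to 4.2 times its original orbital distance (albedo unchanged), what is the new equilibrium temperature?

T_eq ≈ 372 K

T_eq ∝ L^(1/4) · d^(−1/2).
T′ = 496 × 5.6^(1/4) / 4.2^(1/2) = 372 K.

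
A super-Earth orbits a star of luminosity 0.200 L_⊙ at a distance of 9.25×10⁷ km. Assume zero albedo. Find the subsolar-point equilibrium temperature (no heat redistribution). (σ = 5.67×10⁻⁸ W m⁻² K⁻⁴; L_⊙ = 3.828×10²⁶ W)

T_ss ≈ 335 K

d = 9.25×10⁷ km = 9.25×10¹⁰ m.
L = 0.200 × 3.828×10²⁶ = 7.66×10²⁵ W.
Flux: S = L/(4πd²) = 7.66×10²⁵/(4π×(9.25×10¹⁰)²) = 712 W m⁻².
At the subsolar point the surface absorbs S(1−A) and emits σT⁴ per unit area — no factor of 4, since only the local patch is in balance.
T = [712 × 1.00 / 5.67×10⁻⁸]^(1/4) = (1.26×10¹⁰)^(1/4) = 335 K.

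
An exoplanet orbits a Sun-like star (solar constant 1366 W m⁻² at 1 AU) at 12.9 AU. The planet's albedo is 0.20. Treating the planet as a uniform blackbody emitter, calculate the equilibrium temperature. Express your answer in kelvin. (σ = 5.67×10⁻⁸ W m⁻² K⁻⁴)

T_eq ≈ 73.4 K

Flux at 12.9 AU: S = 1366/12.9² = 8.21 W m⁻².
Energy balance: absorbed = emitted ⇒ πR²·S(1−A) = 4πR²·σT_eq⁴, so T_eq⁴ = S(1−A)/(4σ).
T_eq = [8.21 × 0.80 / (4 × 5.67×10⁻⁸)]^(1/4) = (2.90×10⁷)^(1/4) = 73.4 K.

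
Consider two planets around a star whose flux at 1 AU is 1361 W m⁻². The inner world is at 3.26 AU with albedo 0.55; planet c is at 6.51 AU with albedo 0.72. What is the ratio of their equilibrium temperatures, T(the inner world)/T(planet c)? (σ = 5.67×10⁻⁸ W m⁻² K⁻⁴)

T₁/T₂ ≈ 1.591

T_eq = [S₀(1−A)/(4σd²)]^(1/4), so T ∝ (1−A)^(1/4) / √d.
T₁ = [1361×0.45/(4×5.67×10⁻⁸×3.26²)]^(1/4) = 126.25 K.
T₂ = [1361×0.28/(4×5.67×10⁻⁸×6.51²)]^(1/4) = 79.35 K.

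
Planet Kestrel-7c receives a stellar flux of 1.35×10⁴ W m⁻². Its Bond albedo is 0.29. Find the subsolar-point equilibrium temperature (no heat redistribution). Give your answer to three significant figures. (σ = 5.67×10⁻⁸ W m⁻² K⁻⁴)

At the subsolar point the surface absorbs S(1−A) and emits σT⁴ per unit area — no factor of 4, since only the local patch is in balance.
T = [1.35×10⁴ × 0.71 / 5.67×10⁻⁸]^(1/4) = (1.69×10¹¹)^(1/4) = 641 K.

T_ss ≈ 641 K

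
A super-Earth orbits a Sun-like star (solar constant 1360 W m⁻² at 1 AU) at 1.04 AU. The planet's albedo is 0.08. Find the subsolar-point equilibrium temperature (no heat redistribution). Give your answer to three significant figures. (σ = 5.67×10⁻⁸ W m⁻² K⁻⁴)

T_ss ≈ 378 K

Flux at 1.04 AU: S = 1360/1.04² = 1260 W m⁻².
At the subsolar point the surface absorbs S(1−A) and emits σT⁴ per unit area — no factor of 4, since only the local patch is in balance.
T = [1260 × 0.92 / 5.67×10⁻⁸]^(1/4) = (2.04×10¹⁰)^(1/4) = 378 K.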